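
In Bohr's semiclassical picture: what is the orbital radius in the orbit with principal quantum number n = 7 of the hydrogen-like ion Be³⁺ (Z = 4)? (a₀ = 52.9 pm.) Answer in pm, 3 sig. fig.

r_n = n²a₀/Z = 7² × 52.9 / 4
    = 49 × 52.9 / 4 = 648 pm

648 pm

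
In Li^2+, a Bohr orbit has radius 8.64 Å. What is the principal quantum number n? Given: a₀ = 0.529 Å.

7

r_n = n²a₀/Z ⇒ n² = rZ/a₀ = 8.64 × 3 / 0.529 ≈ 49.00
n = 7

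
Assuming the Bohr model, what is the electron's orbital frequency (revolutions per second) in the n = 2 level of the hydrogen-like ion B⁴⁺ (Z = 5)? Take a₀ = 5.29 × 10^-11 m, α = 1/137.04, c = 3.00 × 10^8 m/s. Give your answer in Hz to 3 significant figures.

r = n²a₀/Z = 4.23 × 10^-11 m, v = Zαc/n = 5.47 × 10^6 m/s
f = v/(2πr) = 2.06 × 10^16 Hz

2.06 × 10^16 Hz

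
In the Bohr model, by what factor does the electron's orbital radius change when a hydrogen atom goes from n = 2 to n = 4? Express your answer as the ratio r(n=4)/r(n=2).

4

r ∝ Z^-1 · n^2; with Z fixed, r ∝ n^2.
r(n=4)/r(n=2) = (4/2)^2 = 4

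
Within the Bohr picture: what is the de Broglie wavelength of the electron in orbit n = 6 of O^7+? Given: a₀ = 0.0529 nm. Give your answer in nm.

The Bohr quantisation condition is nλ = 2πr_n.
r_n = n²a₀/Z = 0.238 nm
λ = 2πr_n/n = 2π·0.238/6 = 0.249 nm

0.249 nm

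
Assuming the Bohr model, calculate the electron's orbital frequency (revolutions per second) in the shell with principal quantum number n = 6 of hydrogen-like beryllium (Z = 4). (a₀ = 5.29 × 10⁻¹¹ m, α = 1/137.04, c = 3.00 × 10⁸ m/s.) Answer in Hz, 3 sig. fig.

4.88 × 10¹⁴ Hz

r = n²a₀/Z = 4.76 × 10⁻¹⁰ m, v = Zαc/n = 1.46 × 10⁶ m/s
f = v/(2πr) = 4.88 × 10¹⁴ Hz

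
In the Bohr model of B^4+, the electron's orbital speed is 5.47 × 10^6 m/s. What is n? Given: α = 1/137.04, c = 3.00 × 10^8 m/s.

2

v_n = Zαc/n ⇒ n = Zαc/v = 5 × 0.00730 × 3.00 × 10^8 / 5.47 × 10^6 ≈ 2.00
n = 2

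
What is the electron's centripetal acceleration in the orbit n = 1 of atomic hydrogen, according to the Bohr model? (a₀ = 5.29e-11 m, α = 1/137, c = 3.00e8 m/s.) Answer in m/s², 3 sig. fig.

r = n²a₀/Z = 5.29e-11 m, v = Zαc/n = 2.19e6 m/s
a = v²/r = (2.19e6)² / 5.29e-11 = 9.06e22 m/s²

9.06e22 m/s²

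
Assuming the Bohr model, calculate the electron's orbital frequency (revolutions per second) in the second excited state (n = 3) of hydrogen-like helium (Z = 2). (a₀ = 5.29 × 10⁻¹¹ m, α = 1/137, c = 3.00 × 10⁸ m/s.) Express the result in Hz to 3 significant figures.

r = n²a₀/Z = 2.38 × 10⁻¹⁰ m, v = Zαc/n = 1.46 × 10⁶ m/s
f = v/(2πr) = 9.76 × 10¹⁴ Hz

9.76 × 10¹⁴ Hz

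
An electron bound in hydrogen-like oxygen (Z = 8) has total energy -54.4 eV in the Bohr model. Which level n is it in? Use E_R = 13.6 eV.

4

E_n = −E_R Z²/n² ⇒ n² = E_R Z²/(−E_n) = 13.6 × 8² / 54.4 ≈ 16.00
n = 4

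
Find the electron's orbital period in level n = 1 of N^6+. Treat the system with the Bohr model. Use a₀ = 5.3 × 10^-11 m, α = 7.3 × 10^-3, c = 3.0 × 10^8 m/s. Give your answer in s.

3.1 × 10^-18 s

r = n²a₀/Z = 1²·5.3 × 10^-11/7 = 7.6 × 10^-12 m
v = Zαc/n = 7·0.0073·3.0 × 10^8/1 = 1.5 × 10^7 m/s
T = 2πr/v = 3.1 × 10^-18 s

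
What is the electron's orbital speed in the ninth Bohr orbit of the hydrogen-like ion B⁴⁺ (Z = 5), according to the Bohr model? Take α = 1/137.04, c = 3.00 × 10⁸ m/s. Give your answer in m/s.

1.22 × 10⁶ m/s

v_n = Zαc/n = 5 × 0.00730 × 3.00 × 10⁸ / 9
    = 1.22 × 10⁶ m/s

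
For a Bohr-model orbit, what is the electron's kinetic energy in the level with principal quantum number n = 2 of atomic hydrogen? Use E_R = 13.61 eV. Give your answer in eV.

For a Coulomb orbit the virial theorem gives K = −E_n.
E_n = −E_R·Z²/n², so K = E_R·Z²/n² = 13.61 × 1²/2² = 3.402 eV

3.402 eV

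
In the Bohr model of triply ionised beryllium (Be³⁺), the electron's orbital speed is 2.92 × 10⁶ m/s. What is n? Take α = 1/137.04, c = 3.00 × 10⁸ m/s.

v_n = Zαc/n ⇒ n = Zαc/v = 4 × 0.00730 × 3.00 × 10⁸ / 2.92 × 10⁶ ≈ 3.00
n = 3

3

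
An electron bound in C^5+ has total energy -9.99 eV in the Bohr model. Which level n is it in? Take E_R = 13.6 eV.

E_n = −E_R Z²/n² ⇒ n² = E_R Z²/(−E_n) = 13.6 × 6² / 9.99 ≈ 49.01
n = 7

7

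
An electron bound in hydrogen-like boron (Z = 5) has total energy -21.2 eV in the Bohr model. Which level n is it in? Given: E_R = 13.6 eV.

4

E_n = −E_R Z²/n² ⇒ n² = E_R Z²/(−E_n) = 13.6 × 5² / 21.2 ≈ 16.04
n = 4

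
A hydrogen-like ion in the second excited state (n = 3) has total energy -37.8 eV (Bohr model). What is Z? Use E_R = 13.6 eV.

5

E_n = −E_R Z²/n² ⇒ Z² = −E_n n²/E_R = 37.8 × 3² / 13.6 ≈ 25.01
Z = 5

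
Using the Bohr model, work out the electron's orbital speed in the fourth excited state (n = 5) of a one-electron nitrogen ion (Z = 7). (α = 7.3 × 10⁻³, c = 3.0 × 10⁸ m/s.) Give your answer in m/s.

3.1 × 10⁶ m/s

v_n = Zαc/n = 7 × 0.0073 × 3.0 × 10⁸ / 5
    = 3.1 × 10⁶ m/s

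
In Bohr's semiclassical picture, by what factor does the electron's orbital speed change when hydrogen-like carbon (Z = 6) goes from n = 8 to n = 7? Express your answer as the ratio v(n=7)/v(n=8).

8/7

v ∝ Z^1 · n^-1; with Z fixed, v ∝ n^-1.
v(n=7)/v(n=8) = (7/8)^-1 = 8/7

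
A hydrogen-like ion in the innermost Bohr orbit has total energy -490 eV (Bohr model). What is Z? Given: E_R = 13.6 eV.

6

E_n = −E_R Z²/n² ⇒ Z² = −E_n n²/E_R = 490 × 1² / 13.6 ≈ 36.03
Z = 6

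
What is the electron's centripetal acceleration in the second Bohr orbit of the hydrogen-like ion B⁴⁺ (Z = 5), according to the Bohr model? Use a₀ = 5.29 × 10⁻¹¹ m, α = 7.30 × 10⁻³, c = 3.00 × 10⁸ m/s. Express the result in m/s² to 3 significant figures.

r = n²a₀/Z = 4.23 × 10⁻¹¹ m, v = Zαc/n = 5.47 × 10⁶ m/s
a = v²/r = (5.47 × 10⁶)² / 4.23 × 10⁻¹¹ = 7.08 × 10²³ m/s²

7.08 × 10²³ m/s²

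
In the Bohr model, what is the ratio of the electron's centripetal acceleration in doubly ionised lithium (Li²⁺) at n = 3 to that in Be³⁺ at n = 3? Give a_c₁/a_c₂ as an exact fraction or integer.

a_c ∝ Z^3 · n^-4
a_c₁/a_c₂ = (3/4)^3 · (3/3)^-4 = 27/64

27/64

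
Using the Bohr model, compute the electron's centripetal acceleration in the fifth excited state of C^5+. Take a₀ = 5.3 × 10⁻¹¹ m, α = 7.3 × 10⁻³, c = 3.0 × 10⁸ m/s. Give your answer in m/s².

r = n²a₀/Z = 3.2 × 10⁻¹⁰ m, v = Zαc/n = 2.2 × 10⁶ m/s
a = v²/r = (2.2 × 10⁶)² / 3.2 × 10⁻¹⁰ = 1.5 × 10²² m/s²

1.5 × 10²² m/s²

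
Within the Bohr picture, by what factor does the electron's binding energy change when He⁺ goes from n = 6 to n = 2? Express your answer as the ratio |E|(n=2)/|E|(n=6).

9

|E| ∝ Z^2 · n^-2; with Z fixed, |E| ∝ n^-2.
|E|(n=2)/|E|(n=6) = (2/6)^-2 = 9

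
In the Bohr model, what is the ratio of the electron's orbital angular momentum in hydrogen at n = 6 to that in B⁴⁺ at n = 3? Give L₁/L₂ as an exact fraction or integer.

L = nℏ is independent of Z.
L₁/L₂ = n₁/n₂ = 6/3 = 2

2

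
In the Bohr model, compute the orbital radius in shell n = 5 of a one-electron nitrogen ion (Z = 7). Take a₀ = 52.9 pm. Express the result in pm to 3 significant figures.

189 pm

r_n = n²a₀/Z = 5² × 52.9 / 7
    = 25 × 52.9 / 7 = 189 pm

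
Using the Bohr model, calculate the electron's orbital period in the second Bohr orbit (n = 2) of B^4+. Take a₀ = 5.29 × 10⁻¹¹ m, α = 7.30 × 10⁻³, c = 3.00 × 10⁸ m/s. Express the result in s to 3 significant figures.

4.86 × 10⁻¹⁷ s

r = n²a₀/Z = 2²·5.29 × 10⁻¹¹/5 = 4.23 × 10⁻¹¹ m
v = Zαc/n = 5·0.00730·3.00 × 10⁸/2 = 5.47 × 10⁶ m/s
T = 2πr/v = 4.86 × 10⁻¹⁷ s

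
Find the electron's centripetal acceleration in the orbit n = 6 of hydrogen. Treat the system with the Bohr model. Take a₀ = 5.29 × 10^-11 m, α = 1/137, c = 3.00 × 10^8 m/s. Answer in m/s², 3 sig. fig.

6.99 × 10^19 m/s²

r = n²a₀/Z = 1.90 × 10^-9 m, v = Zαc/n = 3.65 × 10^5 m/s
a = v²/r = (3.65 × 10^5)² / 1.90 × 10^-9 = 6.99 × 10^19 m/s²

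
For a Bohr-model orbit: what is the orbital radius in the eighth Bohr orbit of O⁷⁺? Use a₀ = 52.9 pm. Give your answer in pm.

423 pm

r_n = n²a₀/Z = 8² × 52.9 / 8
    = 64 × 52.9 / 8 = 423 pm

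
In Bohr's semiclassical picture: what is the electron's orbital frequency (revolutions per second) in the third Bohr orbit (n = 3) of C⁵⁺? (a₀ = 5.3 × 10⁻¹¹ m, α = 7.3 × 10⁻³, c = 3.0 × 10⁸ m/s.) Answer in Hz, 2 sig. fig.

r = n²a₀/Z = 8.0 × 10⁻¹¹ m, v = Zαc/n = 4.4 × 10⁶ m/s
f = v/(2πr) = 8.8 × 10¹⁵ Hz

8.8 × 10¹⁵ Hz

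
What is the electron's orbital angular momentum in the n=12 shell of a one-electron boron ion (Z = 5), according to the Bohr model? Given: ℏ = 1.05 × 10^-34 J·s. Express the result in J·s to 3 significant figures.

L_n = nℏ = 12 × 1.05 × 10^-34 = 1.26 × 10^-33 J·s

1.26 × 10^-33 J·s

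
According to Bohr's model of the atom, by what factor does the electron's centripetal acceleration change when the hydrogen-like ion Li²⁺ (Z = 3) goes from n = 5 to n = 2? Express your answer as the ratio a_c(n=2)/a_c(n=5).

a_c ∝ Z^3 · n^-4; with Z fixed, a_c ∝ n^-4.
a_c(n=2)/a_c(n=5) = (2/5)^-4 = 625/16

625/16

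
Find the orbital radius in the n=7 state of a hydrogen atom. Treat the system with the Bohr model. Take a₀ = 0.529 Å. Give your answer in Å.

25.9 Å

r_n = n²a₀/Z = 7² × 0.529 / 1
    = 49 × 0.529 / 1 = 25.9 Å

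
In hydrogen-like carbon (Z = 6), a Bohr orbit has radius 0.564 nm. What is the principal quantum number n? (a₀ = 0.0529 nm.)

r_n = n²a₀/Z ⇒ n² = rZ/a₀ = 0.564 × 6 / 0.0529 ≈ 63.97
n = 8

8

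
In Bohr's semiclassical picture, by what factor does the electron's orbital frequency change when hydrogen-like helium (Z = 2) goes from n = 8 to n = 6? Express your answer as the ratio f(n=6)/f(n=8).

64/27

f ∝ Z^2 · n^-3; with Z fixed, f ∝ n^-3.
f(n=6)/f(n=8) = (6/8)^-3 = 64/27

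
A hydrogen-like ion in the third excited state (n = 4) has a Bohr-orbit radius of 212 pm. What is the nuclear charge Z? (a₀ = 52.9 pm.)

r_n = n²a₀/Z ⇒ Z = n²a₀/r = 4² × 52.9 / 212 ≈ 3.99
Z = 4

4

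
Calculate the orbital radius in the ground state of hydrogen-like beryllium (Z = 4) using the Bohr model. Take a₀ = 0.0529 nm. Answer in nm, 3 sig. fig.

r_n = n²a₀/Z = 1² × 0.0529 / 4
    = 1 × 0.0529 / 4 = 0.0132 nm

0.0132 nm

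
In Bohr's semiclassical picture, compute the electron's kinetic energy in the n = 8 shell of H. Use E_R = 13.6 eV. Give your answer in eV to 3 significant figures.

0.212 eV

For a Coulomb orbit the virial theorem gives K = −E_n.
E_n = −E_R·Z²/n², so K = E_R·Z²/n² = 13.6 × 1²/8² = 0.212 eV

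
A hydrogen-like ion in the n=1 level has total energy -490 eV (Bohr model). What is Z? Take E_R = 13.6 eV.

6

E_n = −E_R Z²/n² ⇒ Z² = −E_n n²/E_R = 490 × 1² / 13.6 ≈ 36.03
Z = 6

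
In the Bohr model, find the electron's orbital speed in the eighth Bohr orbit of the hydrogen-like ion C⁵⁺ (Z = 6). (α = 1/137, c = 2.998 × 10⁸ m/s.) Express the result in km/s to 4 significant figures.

1641 km/s

v_n = Zαc/n = 6 × 0.007299 × 2.998 × 10⁸ / 8
    = 1641 km/s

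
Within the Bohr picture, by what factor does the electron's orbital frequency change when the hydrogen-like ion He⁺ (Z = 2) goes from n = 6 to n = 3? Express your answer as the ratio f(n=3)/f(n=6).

8

f ∝ Z^2 · n^-3; with Z fixed, f ∝ n^-3.
f(n=3)/f(n=6) = (3/6)^-3 = 8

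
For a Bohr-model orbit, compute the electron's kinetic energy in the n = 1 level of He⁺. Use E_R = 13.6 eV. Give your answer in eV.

54.4 eV

For a Coulomb orbit the virial theorem gives K = −E_n.
E_n = −E_R·Z²/n², so K = E_R·Z²/n² = 13.6 × 2²/1² = 54.4 eV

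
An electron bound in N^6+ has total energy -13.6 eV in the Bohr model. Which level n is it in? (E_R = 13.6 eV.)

E_n = −E_R Z²/n² ⇒ n² = E_R Z²/(−E_n) = 13.6 × 7² / 13.6 ≈ 49.00
n = 7

7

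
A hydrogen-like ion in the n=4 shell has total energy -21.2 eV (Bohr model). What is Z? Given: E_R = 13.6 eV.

E_n = −E_R Z²/n² ⇒ Z² = −E_n n²/E_R = 21.2 × 4² / 13.6 ≈ 24.94
Z = 5

5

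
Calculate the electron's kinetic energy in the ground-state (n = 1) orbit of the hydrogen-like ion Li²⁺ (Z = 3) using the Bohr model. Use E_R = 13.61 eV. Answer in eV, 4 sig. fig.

122.5 eV

For a Coulomb orbit the virial theorem gives K = −E_n.
E_n = −E_R·Z²/n², so K = E_R·Z²/n² = 13.61 × 3²/1² = 122.5 eV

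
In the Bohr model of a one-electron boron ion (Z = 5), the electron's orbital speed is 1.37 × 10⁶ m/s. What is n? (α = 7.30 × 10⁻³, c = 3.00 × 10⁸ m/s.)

8

v_n = Zαc/n ⇒ n = Zαc/v = 5 × 0.00730 × 3.00 × 10⁸ / 1.37 × 10⁶ ≈ 7.99
n = 8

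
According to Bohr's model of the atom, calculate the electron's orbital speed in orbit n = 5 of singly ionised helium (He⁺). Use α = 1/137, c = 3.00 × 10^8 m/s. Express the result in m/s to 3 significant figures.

8.76 × 10^5 m/s

v_n = Zαc/n = 2 × 0.00730 × 3.00 × 10^8 / 5
    = 8.76 × 10^5 m/s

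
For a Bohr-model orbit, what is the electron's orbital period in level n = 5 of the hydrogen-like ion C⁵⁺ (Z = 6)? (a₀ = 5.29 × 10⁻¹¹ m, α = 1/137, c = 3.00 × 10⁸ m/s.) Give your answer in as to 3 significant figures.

r = n²a₀/Z = 5²·5.29 × 10⁻¹¹/6 = 2.20 × 10⁻¹⁰ m
v = Zαc/n = 6·0.00730·3.00 × 10⁸/5 = 2.63 × 10⁶ m/s
T = 2πr/v = 5.27 × 10⁻¹⁶ s = 527 as

527 as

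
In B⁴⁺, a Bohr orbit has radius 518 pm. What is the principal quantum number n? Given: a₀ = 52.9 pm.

7

r_n = n²a₀/Z ⇒ n² = rZ/a₀ = 518 × 5 / 52.9 ≈ 48.96
n = 7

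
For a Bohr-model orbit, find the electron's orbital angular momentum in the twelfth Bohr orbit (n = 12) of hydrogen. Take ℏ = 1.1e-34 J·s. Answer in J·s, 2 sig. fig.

L_n = nℏ = 12 × 1.1e-34 = 1.3e-33 J·s

1.3e-33 J·s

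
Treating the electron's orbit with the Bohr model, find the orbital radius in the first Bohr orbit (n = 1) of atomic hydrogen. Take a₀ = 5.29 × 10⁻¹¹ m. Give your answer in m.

r_n = n²a₀/Z = 1² × 5.29 × 10⁻¹¹ / 1
    = 1 × 5.29 × 10⁻¹¹ / 1 = 5.29 × 10⁻¹¹ m

5.29 × 10⁻¹¹ m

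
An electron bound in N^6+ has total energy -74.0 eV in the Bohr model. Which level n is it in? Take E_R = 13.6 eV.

3

E_n = −E_R Z²/n² ⇒ n² = E_R Z²/(−E_n) = 13.6 × 7² / 74.0 ≈ 9.01
n = 3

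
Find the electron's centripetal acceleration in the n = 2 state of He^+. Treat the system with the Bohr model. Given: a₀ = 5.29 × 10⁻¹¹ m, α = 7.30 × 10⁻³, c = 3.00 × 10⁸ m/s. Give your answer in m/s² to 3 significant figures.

r = n²a₀/Z = 1.06 × 10⁻¹⁰ m, v = Zαc/n = 2.19 × 10⁶ m/s
a = v²/r = (2.19 × 10⁶)² / 1.06 × 10⁻¹⁰ = 4.53 × 10²² m/s²

4.53 × 10²² m/s²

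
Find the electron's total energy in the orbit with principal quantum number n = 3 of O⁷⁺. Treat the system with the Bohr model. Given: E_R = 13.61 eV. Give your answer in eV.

E_n = −E_R·Z²/n² = −13.61 × 8²/3² = -96.78 eV

-96.78 eV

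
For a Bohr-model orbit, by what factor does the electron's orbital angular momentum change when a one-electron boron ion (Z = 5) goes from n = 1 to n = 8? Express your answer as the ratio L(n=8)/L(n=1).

8

L = nℏ depends only on n, so L ∝ n.
L(n=8)/L(n=1) = (8/1)^1 = 8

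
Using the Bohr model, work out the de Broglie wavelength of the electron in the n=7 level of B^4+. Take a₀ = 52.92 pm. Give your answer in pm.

The Bohr quantisation condition is nλ = 2πr_n.
r_n = n²a₀/Z = 518.6 pm
λ = 2πr_n/n = 2π·518.6/7 = 465.5 pm

465.5 pm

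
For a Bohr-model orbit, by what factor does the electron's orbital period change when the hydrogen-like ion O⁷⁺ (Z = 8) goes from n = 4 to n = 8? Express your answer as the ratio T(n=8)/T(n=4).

8

T ∝ Z^-2 · n^3; with Z fixed, T ∝ n^3.
T(n=8)/T(n=4) = (8/4)^3 = 8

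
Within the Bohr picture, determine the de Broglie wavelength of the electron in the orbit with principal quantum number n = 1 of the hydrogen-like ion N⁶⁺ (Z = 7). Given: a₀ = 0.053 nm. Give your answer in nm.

0.048 nm

The Bohr quantisation condition is nλ = 2πr_n.
r_n = n²a₀/Z = 0.0076 nm
λ = 2πr_n/n = 2π·0.0076/1 = 0.048 nm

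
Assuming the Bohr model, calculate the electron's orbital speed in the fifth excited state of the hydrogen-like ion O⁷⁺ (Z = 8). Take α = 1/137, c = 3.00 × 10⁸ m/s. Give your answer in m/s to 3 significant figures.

2.92 × 10⁶ m/s

v_n = Zαc/n = 8 × 0.00730 × 3.00 × 10⁸ / 6
    = 2.92 × 10⁶ m/s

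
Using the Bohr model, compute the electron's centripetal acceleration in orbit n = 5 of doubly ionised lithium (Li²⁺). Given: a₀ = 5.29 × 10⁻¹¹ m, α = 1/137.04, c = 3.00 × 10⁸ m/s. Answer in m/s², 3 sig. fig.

r = n²a₀/Z = 4.41 × 10⁻¹⁰ m, v = Zαc/n = 1.31 × 10⁶ m/s
a = v²/r = (1.31 × 10⁶)² / 4.41 × 10⁻¹⁰ = 3.91 × 10²¹ m/s²

3.91 × 10²¹ m/s²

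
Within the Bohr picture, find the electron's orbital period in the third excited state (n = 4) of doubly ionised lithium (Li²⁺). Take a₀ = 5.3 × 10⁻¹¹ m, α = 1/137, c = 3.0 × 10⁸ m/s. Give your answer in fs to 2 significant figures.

r = n²a₀/Z = 4²·5.3 × 10⁻¹¹/3 = 2.8 × 10⁻¹⁰ m
v = Zαc/n = 3·0.0073·3.0 × 10⁸/4 = 1.6 × 10⁶ m/s
T = 2πr/v = 1.1 × 10⁻¹⁵ s = 1.1 fs

1.1 fs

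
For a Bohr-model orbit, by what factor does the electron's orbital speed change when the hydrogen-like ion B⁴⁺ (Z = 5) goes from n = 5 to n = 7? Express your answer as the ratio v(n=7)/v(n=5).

5/7

v ∝ Z^1 · n^-1; with Z fixed, v ∝ n^-1.
v(n=7)/v(n=5) = (7/5)^-1 = 5/7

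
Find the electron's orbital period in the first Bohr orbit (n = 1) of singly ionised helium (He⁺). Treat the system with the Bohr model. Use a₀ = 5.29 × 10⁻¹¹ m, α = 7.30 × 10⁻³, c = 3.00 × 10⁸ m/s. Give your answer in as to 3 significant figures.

r = n²a₀/Z = 1²·5.29 × 10⁻¹¹/2 = 2.65 × 10⁻¹¹ m
v = Zαc/n = 2·0.00730·3.00 × 10⁸/1 = 4.38 × 10⁶ m/s
T = 2πr/v = 3.79 × 10⁻¹⁷ s = 37.9 as

37.9 as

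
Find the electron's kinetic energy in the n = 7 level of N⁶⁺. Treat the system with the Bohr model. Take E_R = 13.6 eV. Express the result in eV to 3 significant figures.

13.6 eV

For a Coulomb orbit the virial theorem gives K = −E_n.
E_n = −E_R·Z²/n², so K = E_R·Z²/n² = 13.6 × 7²/7² = 13.6 eV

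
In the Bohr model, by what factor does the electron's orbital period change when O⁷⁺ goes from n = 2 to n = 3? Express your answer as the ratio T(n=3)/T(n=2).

T ∝ Z^-2 · n^3; with Z fixed, T ∝ n^3.
T(n=3)/T(n=2) = (3/2)^3 = 27/8

27/8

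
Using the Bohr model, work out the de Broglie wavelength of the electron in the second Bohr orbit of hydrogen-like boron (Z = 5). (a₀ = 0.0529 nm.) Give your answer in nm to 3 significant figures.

0.133 nm

The Bohr quantisation condition is nλ = 2πr_n.
r_n = n²a₀/Z = 0.0423 nm
λ = 2πr_n/n = 2π·0.0423/2 = 0.133 nm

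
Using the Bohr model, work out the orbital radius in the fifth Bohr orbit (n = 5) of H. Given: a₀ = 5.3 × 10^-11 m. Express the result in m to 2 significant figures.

r_n = n²a₀/Z = 5² × 5.3 × 10^-11 / 1
    = 25 × 5.3 × 10^-11 / 1 = 1.3 × 10^-9 m

1.3 × 10^-9 m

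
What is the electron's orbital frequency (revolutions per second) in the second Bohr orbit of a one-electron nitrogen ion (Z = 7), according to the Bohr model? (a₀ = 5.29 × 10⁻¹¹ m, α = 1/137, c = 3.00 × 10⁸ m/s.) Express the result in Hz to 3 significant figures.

4.04 × 10¹⁶ Hz

r = n²a₀/Z = 3.02 × 10⁻¹¹ m, v = Zαc/n = 7.66 × 10⁶ m/s
f = v/(2πr) = 4.04 × 10¹⁶ Hz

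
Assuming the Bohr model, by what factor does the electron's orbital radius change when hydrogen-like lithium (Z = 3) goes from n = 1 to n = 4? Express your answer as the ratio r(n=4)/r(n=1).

16

r ∝ Z^-1 · n^2; with Z fixed, r ∝ n^2.
r(n=4)/r(n=1) = (4/1)^2 = 16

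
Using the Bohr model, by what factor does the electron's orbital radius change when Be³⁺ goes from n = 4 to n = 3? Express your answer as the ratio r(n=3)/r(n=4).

r ∝ Z^-1 · n^2; with Z fixed, r ∝ n^2.
r(n=3)/r(n=4) = (3/4)^2 = 9/16

9/16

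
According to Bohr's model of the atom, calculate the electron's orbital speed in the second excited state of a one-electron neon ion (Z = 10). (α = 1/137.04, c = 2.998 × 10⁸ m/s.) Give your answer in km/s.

v_n = Zαc/n = 10 × 0.007297 × 2.998 × 10⁸ / 3
    = 7292 km/s

7292 km/s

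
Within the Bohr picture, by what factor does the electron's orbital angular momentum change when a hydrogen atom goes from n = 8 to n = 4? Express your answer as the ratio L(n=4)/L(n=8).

L = nℏ depends only on n, so L ∝ n.
L(n=4)/L(n=8) = (4/8)^1 = 1/2

1/2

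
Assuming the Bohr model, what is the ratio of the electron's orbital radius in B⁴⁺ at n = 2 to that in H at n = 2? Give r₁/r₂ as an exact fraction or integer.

r ∝ Z^-1 · n^2
r₁/r₂ = (5/1)^-1 · (2/2)^2 = 1/5

1/5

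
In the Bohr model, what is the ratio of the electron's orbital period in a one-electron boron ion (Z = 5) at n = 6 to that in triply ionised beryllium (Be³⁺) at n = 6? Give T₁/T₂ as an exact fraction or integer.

T ∝ Z^-2 · n^3
T₁/T₂ = (5/4)^-2 · (6/6)^3 = 16/25

16/25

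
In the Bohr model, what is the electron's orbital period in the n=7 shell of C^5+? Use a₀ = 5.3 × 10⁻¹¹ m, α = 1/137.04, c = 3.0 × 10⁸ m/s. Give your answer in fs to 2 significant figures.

r = n²a₀/Z = 7²·5.3 × 10⁻¹¹/6 = 4.3 × 10⁻¹⁰ m
v = Zαc/n = 6·0.0073·3.0 × 10⁸/7 = 1.9 × 10⁶ m/s
T = 2πr/v = 1.4 × 10⁻¹⁵ s = 1.4 fs

1.4 fs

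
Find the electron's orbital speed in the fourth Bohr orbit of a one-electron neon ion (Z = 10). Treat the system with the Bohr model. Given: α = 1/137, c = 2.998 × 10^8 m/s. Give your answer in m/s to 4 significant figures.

5.471 × 10^6 m/s

v_n = Zαc/n = 10 × 0.007299 × 2.998 × 10^8 / 4
    = 5.471 × 10^6 m/s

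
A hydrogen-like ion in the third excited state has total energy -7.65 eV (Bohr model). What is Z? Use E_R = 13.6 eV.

3

E_n = −E_R Z²/n² ⇒ Z² = −E_n n²/E_R = 7.65 × 4² / 13.6 ≈ 9.00
Z = 3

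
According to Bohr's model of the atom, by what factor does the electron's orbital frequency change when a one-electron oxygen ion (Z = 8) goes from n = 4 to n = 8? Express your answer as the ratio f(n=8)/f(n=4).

1/8

f ∝ Z^2 · n^-3; with Z fixed, f ∝ n^-3.
f(n=8)/f(n=4) = (8/4)^-3 = 1/8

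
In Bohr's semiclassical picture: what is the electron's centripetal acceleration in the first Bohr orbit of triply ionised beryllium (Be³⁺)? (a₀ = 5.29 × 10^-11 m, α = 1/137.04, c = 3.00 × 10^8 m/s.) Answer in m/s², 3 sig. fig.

r = n²a₀/Z = 1.32 × 10^-11 m, v = Zαc/n = 8.76 × 10^6 m/s
a = v²/r = (8.76 × 10^6)² / 1.32 × 10^-11 = 5.80 × 10^24 m/s²

5.80 × 10^24 m/s²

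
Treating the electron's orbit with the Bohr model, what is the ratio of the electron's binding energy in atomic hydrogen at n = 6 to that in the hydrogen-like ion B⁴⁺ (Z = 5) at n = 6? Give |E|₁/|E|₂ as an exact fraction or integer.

|E| ∝ Z^2 · n^-2
|E|₁/|E|₂ = (1/5)^2 · (6/6)^-2 = 1/25

1/25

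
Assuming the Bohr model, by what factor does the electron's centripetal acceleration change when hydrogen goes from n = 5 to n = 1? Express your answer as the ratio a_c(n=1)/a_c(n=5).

a_c ∝ Z^3 · n^-4; with Z fixed, a_c ∝ n^-4.
a_c(n=1)/a_c(n=5) = (1/5)^-4 = 625

625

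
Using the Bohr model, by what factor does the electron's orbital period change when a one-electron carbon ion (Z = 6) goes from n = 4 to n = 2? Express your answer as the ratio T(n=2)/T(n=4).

T ∝ Z^-2 · n^3; with Z fixed, T ∝ n^3.
T(n=2)/T(n=4) = (2/4)^3 = 1/8

1/8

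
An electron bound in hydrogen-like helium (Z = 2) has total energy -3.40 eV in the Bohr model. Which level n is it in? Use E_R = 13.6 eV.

4

E_n = −E_R Z²/n² ⇒ n² = E_R Z²/(−E_n) = 13.6 × 2² / 3.40 ≈ 16.00
n = 4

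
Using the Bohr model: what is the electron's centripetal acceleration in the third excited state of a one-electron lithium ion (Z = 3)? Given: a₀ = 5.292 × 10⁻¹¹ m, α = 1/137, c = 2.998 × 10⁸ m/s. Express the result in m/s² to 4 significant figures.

r = n²a₀/Z = 2.822 × 10⁻¹⁰ m, v = Zαc/n = 1.641 × 10⁶ m/s
a = v²/r = (1.641 × 10⁶)² / 2.822 × 10⁻¹⁰ = 9.544 × 10²¹ m/s²

9.544 × 10²¹ m/s²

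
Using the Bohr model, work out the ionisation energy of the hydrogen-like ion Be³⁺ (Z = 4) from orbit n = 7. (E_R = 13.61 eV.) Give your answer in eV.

E_n = −E_R·Z²/n² = −13.61 × 4²/7² eV = -4.444 eV
Ionisation energy = −E_n = 4.444 eV

4.444 eV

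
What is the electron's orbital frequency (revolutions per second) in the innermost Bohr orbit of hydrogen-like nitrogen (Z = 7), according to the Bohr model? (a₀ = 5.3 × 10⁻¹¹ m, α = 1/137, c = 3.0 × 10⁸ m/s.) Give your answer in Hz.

r = n²a₀/Z = 7.6 × 10⁻¹² m, v = Zαc/n = 1.5 × 10⁷ m/s
f = v/(2πr) = 3.2 × 10¹⁷ Hz

3.2 × 10¹⁷ Hz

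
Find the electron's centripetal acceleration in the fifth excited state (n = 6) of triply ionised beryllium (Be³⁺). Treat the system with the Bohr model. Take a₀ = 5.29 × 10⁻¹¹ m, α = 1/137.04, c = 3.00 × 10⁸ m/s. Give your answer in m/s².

4.47 × 10²¹ m/s²

r = n²a₀/Z = 4.76 × 10⁻¹⁰ m, v = Zαc/n = 1.46 × 10⁶ m/s
a = v²/r = (1.46 × 10⁶)² / 4.76 × 10⁻¹⁰ = 4.47 × 10²¹ m/s²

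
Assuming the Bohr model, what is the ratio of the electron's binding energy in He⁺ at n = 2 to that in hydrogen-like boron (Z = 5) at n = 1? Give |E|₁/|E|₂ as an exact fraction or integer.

|E| ∝ Z^2 · n^-2
|E|₁/|E|₂ = (2/5)^2 · (2/1)^-2 = 1/25

1/25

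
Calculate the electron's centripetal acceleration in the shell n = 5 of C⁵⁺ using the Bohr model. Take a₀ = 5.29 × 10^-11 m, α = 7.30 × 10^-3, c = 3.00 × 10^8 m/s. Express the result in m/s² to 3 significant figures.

3.13 × 10^22 m/s²

r = n²a₀/Z = 2.20 × 10^-10 m, v = Zαc/n = 2.63 × 10^6 m/s
a = v²/r = (2.63 × 10^6)² / 2.20 × 10^-10 = 3.13 × 10^22 m/s²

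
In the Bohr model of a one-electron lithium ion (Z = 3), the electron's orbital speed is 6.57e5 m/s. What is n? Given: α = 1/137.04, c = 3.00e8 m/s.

v_n = Zαc/n ⇒ n = Zαc/v = 3 × 0.00730 × 3.00e8 / 6.57e5 ≈ 10.00
n = 10

10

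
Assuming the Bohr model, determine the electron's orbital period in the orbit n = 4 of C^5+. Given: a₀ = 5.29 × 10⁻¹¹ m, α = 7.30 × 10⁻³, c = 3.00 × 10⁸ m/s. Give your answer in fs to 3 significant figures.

0.270 fs

r = n²a₀/Z = 4²·5.29 × 10⁻¹¹/6 = 1.41 × 10⁻¹⁰ m
v = Zαc/n = 6·0.00730·3.00 × 10⁸/4 = 3.29 × 10⁶ m/s
T = 2πr/v = 2.70 × 10⁻¹⁶ s = 0.270 fs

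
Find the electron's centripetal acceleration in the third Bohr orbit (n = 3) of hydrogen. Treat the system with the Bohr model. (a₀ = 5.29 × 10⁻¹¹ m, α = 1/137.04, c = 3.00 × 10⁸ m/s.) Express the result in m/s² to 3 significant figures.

r = n²a₀/Z = 4.76 × 10⁻¹⁰ m, v = Zαc/n = 7.30 × 10⁵ m/s
a = v²/r = (7.30 × 10⁵)² / 4.76 × 10⁻¹⁰ = 1.12 × 10²¹ m/s²

1.12 × 10²¹ m/s²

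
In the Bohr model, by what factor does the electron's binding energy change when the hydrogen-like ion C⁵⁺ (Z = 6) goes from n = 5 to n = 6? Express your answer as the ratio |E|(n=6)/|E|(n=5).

|E| ∝ Z^2 · n^-2; with Z fixed, |E| ∝ n^-2.
|E|(n=6)/|E|(n=5) = (6/5)^-2 = 25/36

25/36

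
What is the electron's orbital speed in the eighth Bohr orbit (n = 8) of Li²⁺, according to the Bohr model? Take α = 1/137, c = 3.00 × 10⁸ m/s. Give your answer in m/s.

8.21 × 10⁵ m/s

v_n = Zαc/n = 3 × 0.00730 × 3.00 × 10⁸ / 8
    = 8.21 × 10⁵ m/s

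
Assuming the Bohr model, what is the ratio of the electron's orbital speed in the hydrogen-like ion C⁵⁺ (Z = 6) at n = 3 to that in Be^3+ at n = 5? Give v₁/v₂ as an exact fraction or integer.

5/2

v ∝ Z^1 · n^-1
v₁/v₂ = (6/4)^1 · (3/5)^-1 = 5/2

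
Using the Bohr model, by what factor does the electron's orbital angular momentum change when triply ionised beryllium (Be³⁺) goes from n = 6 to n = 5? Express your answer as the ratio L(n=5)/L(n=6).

L = nℏ depends only on n, so L ∝ n.
L(n=5)/L(n=6) = (5/6)^1 = 5/6

5/6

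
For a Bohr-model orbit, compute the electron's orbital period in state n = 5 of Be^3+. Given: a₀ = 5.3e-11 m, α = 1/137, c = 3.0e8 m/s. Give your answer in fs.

r = n²a₀/Z = 5²·5.3e-11/4 = 3.3e-10 m
v = Zαc/n = 4·0.0073·3.0e8/5 = 1.8e6 m/s
T = 2πr/v = 1.2e-15 s = 1.2 fs

1.2 fs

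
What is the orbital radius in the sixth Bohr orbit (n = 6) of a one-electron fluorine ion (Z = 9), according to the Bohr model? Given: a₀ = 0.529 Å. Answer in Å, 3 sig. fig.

2.12 Å

r_n = n²a₀/Z = 6² × 0.529 / 9
    = 36 × 0.529 / 9 = 2.12 Å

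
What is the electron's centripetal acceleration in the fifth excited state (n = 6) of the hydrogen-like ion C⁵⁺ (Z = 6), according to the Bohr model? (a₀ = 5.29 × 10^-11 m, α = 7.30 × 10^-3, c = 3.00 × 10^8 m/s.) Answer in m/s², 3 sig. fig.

1.51 × 10^22 m/s²

r = n²a₀/Z = 3.17 × 10^-10 m, v = Zαc/n = 2.19 × 10^6 m/s
a = v²/r = (2.19 × 10^6)² / 3.17 × 10^-10 = 1.51 × 10^22 m/s²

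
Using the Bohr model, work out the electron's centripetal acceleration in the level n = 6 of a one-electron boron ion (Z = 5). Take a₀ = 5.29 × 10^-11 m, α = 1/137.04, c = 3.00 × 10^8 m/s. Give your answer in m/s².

r = n²a₀/Z = 3.81 × 10^-10 m, v = Zαc/n = 1.82 × 10^6 m/s
a = v²/r = (1.82 × 10^6)² / 3.81 × 10^-10 = 8.74 × 10^21 m/s²

8.74 × 10^21 m/s²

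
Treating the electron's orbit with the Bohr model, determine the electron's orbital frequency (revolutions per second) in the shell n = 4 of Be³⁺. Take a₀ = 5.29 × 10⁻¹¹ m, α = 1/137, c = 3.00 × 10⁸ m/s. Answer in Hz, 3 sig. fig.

r = n²a₀/Z = 2.12 × 10⁻¹⁰ m, v = Zαc/n = 2.19 × 10⁶ m/s
f = v/(2πr) = 1.65 × 10¹⁵ Hz

1.65 × 10¹⁵ Hz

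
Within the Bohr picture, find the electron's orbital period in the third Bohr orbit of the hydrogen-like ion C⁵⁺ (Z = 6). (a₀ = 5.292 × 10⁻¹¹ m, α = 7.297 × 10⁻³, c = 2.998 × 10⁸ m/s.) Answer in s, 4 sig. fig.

1.140 × 10⁻¹⁶ s

r = n²a₀/Z = 3²·5.292 × 10⁻¹¹/6 = 7.938 × 10⁻¹¹ m
v = Zαc/n = 6·0.007297·2.998 × 10⁸/3 = 4.375 × 10⁶ m/s
T = 2πr/v = 1.140 × 10⁻¹⁶ s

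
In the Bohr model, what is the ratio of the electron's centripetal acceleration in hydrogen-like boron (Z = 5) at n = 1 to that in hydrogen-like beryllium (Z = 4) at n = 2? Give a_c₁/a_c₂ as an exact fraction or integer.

a_c ∝ Z^3 · n^-4
a_c₁/a_c₂ = (5/4)^3 · (1/2)^-4 = 125/4

125/4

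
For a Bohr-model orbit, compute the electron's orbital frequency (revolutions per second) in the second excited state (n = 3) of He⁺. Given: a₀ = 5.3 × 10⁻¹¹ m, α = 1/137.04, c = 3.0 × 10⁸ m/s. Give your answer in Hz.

r = n²a₀/Z = 2.4 × 10⁻¹⁰ m, v = Zαc/n = 1.5 × 10⁶ m/s
f = v/(2πr) = 9.7 × 10¹⁴ Hz

9.7 × 10¹⁴ Hz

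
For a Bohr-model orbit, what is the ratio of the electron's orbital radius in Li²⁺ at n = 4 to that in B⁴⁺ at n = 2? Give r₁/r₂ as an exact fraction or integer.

r ∝ Z^-1 · n^2
r₁/r₂ = (3/5)^-1 · (4/2)^2 = 20/3

20/3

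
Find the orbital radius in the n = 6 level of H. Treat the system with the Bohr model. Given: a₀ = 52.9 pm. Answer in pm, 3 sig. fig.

r_n = n²a₀/Z = 6² × 52.9 / 1
    = 36 × 52.9 / 1 = 1900 pm

1900 pm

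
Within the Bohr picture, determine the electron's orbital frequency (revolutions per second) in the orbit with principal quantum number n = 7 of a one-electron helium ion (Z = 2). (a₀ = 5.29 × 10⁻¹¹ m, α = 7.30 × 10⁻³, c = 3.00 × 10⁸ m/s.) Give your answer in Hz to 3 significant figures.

r = n²a₀/Z = 1.30 × 10⁻⁹ m, v = Zαc/n = 6.26 × 10⁵ m/s
f = v/(2πr) = 7.68 × 10¹³ Hz

7.68 × 10¹³ Hz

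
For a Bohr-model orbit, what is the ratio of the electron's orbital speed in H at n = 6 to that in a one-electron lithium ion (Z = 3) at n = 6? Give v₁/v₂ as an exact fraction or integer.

1/3

v ∝ Z^1 · n^-1
v₁/v₂ = (1/3)^1 · (6/6)^-1 = 1/3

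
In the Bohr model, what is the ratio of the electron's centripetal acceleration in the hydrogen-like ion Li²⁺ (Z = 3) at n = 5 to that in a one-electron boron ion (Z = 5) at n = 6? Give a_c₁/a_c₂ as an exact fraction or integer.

a_c ∝ Z^3 · n^-4
a_c₁/a_c₂ = (3/5)^3 · (5/6)^-4 = 34992/78125

34992/78125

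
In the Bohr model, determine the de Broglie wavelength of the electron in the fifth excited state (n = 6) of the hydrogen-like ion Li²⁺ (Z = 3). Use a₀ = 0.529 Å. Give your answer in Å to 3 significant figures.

6.65 Å

The Bohr quantisation condition is nλ = 2πr_n.
r_n = n²a₀/Z = 6.35 Å
λ = 2πr_n/n = 2π·6.35/6 = 6.65 Å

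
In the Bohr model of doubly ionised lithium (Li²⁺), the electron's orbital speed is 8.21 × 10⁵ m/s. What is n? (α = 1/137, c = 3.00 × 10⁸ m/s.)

v_n = Zαc/n ⇒ n = Zαc/v = 3 × 0.00730 × 3.00 × 10⁸ / 8.21 × 10⁵ ≈ 8.00
n = 8

8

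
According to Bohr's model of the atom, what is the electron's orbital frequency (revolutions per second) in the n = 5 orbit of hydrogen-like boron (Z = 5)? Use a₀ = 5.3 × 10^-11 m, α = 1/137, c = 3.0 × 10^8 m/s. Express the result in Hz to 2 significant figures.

1.3 × 10^15 Hz

r = n²a₀/Z = 2.6 × 10^-10 m, v = Zαc/n = 2.2 × 10^6 m/s
f = v/(2πr) = 1.3 × 10^15 Hz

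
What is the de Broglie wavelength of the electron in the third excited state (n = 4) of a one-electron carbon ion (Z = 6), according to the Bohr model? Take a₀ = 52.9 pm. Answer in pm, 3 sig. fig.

222 pm

The Bohr quantisation condition is nλ = 2πr_n.
r_n = n²a₀/Z = 141 pm
λ = 2πr_n/n = 2π·141/4 = 222 pm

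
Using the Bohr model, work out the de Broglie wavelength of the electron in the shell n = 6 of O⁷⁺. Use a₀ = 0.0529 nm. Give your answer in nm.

The Bohr quantisation condition is nλ = 2πr_n.
r_n = n²a₀/Z = 0.238 nm
λ = 2πr_n/n = 2π·0.238/6 = 0.249 nm

0.249 nm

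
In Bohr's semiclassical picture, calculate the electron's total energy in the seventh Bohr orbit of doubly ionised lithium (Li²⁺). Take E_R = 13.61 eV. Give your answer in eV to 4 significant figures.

-2.500 eV

E_n = −E_R·Z²/n² = −13.61 × 3²/7² = -2.500 eV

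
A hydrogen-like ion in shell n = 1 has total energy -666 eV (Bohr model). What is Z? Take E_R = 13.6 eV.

7

E_n = −E_R Z²/n² ⇒ Z² = −E_n n²/E_R = 666 × 1² / 13.6 ≈ 48.97
Z = 7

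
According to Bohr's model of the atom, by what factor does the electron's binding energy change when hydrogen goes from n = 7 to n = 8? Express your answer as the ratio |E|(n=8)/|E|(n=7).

|E| ∝ Z^2 · n^-2; with Z fixed, |E| ∝ n^-2.
|E|(n=8)/|E|(n=7) = (8/7)^-2 = 49/64

49/64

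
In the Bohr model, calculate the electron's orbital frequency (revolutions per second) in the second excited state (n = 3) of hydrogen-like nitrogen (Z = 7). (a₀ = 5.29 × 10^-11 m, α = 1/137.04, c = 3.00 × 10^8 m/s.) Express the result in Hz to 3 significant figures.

1.20 × 10^16 Hz

r = n²a₀/Z = 6.80 × 10^-11 m, v = Zαc/n = 5.11 × 10^6 m/s
f = v/(2πr) = 1.20 × 10^16 Hz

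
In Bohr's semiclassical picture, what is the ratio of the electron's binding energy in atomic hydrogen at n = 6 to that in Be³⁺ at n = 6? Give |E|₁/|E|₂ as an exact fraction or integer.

|E| ∝ Z^2 · n^-2
|E|₁/|E|₂ = (1/4)^2 · (6/6)^-2 = 1/16

1/16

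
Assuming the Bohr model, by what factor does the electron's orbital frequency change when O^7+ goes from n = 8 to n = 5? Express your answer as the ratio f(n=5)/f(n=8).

512/125

f ∝ Z^2 · n^-3; with Z fixed, f ∝ n^-3.
f(n=5)/f(n=8) = (5/8)^-3 = 512/125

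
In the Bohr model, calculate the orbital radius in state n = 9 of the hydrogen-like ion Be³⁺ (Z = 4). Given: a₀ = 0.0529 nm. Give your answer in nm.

1.07 nm

r_n = n²a₀/Z = 9² × 0.0529 / 4
    = 81 × 0.0529 / 4 = 1.07 nm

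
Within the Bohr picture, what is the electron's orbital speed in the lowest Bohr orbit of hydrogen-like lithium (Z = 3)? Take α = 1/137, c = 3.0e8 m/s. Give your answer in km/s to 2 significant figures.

6600 km/s

v_n = Zαc/n = 3 × 0.0073 × 3.0e8 / 1
    = 6600 km/s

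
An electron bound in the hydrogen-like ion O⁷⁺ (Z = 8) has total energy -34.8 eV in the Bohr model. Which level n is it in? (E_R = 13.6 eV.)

E_n = −E_R Z²/n² ⇒ n² = E_R Z²/(−E_n) = 13.6 × 8² / 34.8 ≈ 25.01
n = 5

5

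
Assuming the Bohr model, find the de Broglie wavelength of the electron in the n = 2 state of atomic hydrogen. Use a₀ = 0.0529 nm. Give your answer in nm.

The Bohr quantisation condition is nλ = 2πr_n.
r_n = n²a₀/Z = 0.212 nm
λ = 2πr_n/n = 2π·0.212/2 = 0.665 nm

0.665 nm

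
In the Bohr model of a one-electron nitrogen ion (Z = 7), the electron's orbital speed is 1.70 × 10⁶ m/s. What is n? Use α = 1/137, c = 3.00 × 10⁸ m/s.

v_n = Zαc/n ⇒ n = Zαc/v = 7 × 0.00730 × 3.00 × 10⁸ / 1.70 × 10⁶ ≈ 9.02
n = 9

9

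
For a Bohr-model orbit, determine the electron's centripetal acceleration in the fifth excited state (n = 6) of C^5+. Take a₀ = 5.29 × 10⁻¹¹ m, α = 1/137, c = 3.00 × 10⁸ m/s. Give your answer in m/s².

r = n²a₀/Z = 3.17 × 10⁻¹⁰ m, v = Zαc/n = 2.19 × 10⁶ m/s
a = v²/r = (2.19 × 10⁶)² / 3.17 × 10⁻¹⁰ = 1.51 × 10²² m/s²

1.51 × 10²² m/s²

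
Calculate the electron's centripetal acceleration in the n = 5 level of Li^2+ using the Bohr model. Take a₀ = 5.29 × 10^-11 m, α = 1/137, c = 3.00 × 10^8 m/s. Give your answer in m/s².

3.92 × 10^21 m/s²

r = n²a₀/Z = 4.41 × 10^-10 m, v = Zαc/n = 1.31 × 10^6 m/s
a = v²/r = (1.31 × 10^6)² / 4.41 × 10^-10 = 3.92 × 10^21 m/s²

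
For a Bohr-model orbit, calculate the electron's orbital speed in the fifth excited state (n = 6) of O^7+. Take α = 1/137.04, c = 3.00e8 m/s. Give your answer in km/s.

2920 km/s

v_n = Zαc/n = 8 × 0.00730 × 3.00e8 / 6
    = 2920 km/s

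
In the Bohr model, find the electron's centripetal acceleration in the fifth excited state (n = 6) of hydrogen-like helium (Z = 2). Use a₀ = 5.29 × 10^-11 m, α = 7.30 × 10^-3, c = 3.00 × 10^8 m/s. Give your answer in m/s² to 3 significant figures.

5.60 × 10^20 m/s²

r = n²a₀/Z = 9.52 × 10^-10 m, v = Zαc/n = 7.30 × 10^5 m/s
a = v²/r = (7.30 × 10^5)² / 9.52 × 10^-10 = 5.60 × 10^20 m/s²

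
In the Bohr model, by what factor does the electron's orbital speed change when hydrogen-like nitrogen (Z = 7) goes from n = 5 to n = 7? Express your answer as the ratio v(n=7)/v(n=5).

5/7

v ∝ Z^1 · n^-1; with Z fixed, v ∝ n^-1.
v(n=7)/v(n=5) = (7/5)^-1 = 5/7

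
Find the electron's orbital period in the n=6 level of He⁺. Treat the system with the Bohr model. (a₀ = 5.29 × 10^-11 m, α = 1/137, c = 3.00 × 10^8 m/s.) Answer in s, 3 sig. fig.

8.20 × 10^-15 s

r = n²a₀/Z = 6²·5.29 × 10^-11/2 = 9.52 × 10^-10 m
v = Zαc/n = 2·0.00730·3.00 × 10^8/6 = 7.30 × 10^5 m/s
T = 2πr/v = 8.20 × 10^-15 s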